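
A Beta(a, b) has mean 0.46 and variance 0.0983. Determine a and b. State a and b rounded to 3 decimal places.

By moment matching, a+b = μ(1−μ)/σ² − 1 = (0.46·0.54)/0.0983 − 1 = 2.5270 − 1 = 1.5270.
Since a/(a+b) = μ, a = 0.46·1.5270 = 0.702 and b = 0.54·1.5270 = 0.825.

a = 0.702, b = 0.825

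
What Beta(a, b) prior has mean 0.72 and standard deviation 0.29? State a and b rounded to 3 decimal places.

σ² = 0.29² = 0.0841.
With s = a+b, Var = μ(1−μ)/(s+1), so s+1 = (0.72×0.28)/0.0841 = 2.3971 and s = 1.3971.
a = μs = 1.006, b = (1−μ)s = 0.391.

a = 1.006, b = 0.391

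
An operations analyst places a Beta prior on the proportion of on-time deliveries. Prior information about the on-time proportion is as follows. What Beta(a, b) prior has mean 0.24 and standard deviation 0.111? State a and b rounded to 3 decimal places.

a = 3.313, b = 10.491

Variance = 0.111² = 0.012321. The moment-matching identity a+b = μ(1−μ)/Var − 1 gives
a+b = 0.1824/0.012321 − 1 = 13.8040, so a = μ·13.8040 = 3.313 and b = (1−μ)·13.8040 = 10.491.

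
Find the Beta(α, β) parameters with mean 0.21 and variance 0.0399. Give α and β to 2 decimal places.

α = 0.66, β = 2.49

Write ν = α+β; then α = μν and Var = μ(1−μ)/(ν+1).
ν = μ(1−μ)/Var − 1 = 0.1659/0.0399 − 1 = 3.1579.
α = 0.21·3.1579 = 0.66, β = 0.79·3.1579 = 2.49.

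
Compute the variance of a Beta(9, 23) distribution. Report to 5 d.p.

μ = 9/32 = 0.281250; Var = μ(1−μ)/(α+β+1) = 0.2021484/33 = 0.00613.

0.00613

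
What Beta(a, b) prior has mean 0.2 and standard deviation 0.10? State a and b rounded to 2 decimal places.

a = 3.00, b = 12.00

First σ² = 0.0100. Setting a = μn, b = (1−μ)n with n = a+b,
μ(1−μ)/(n+1) = 0.0100 ⇒ n+1 = 0.16/0.0100 = 16.0000 ⇒ n = 15.0000.
Hence a = 0.2×15.0000 = 3.00, b = 0.8×15.0000 = 12.00.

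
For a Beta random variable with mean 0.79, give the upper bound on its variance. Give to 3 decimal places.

0.166

For fixed mean μ the Beta variance is μ(1−μ)/(α+β+1), increasing as α+β decreases.
Its least upper bound (not attained) is μ(1−μ) = 0.79·0.21 = 0.166.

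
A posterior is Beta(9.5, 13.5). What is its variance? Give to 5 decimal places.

α+β = 23.0 and αβ = 128.25, so Var = αβ/[(α+β)²(α+β+1)] = 128.25/12696.000 = 0.01010.

0.01010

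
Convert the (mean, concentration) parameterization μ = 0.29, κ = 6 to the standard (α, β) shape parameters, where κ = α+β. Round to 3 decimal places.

α = 1.740, β = 4.260

Split κ in proportion μ : (1−μ): α = 0.29·6 = 1.740, β = 6 − 1.740 = 4.260.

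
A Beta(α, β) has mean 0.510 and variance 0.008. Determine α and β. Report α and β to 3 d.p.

α = 15.421, β = 14.816

By moment matching, α+β = μ(1−μ)/σ² − 1 = (0.510·0.490)/0.008 − 1 = 31.2375 − 1 = 30.2375.
Since α/(α+β) = μ, α = 0.510·30.2375 = 15.421 and β = 0.490·30.2375 = 14.816.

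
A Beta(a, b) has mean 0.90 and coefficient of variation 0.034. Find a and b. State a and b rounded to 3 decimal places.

a = 85.605, b = 9.512

σ = CV·μ = 0.034×0.90 = 0.03060, so σ² = 0.000936.
s+1 = μ(1−μ)/σ² = 0.0900/0.000936 = 96.1169, so s = a+b = 95.1169.
a = μs = 85.605, b = (1−μ)s = 9.512.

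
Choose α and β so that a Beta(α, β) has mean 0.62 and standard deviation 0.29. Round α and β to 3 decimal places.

α = 1.117, β = 0.685

First σ² = 0.0841. Setting α = μn, β = (1−μ)n with n = α+β,
μ(1−μ)/(n+1) = 0.0841 ⇒ n+1 = 0.2356/0.0841 = 2.8014 ⇒ n = 1.8014.
Hence α = 0.62×1.8014 = 1.117, β = 0.38×1.8014 = 0.685.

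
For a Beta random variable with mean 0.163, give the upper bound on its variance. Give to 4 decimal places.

0.1364

Var = μ(1−μ)/(α+β+1), which approaches μ(1−μ) as α+β → 0.
So the supremum is μ(1−μ) = 0.163×0.837 = 0.1364.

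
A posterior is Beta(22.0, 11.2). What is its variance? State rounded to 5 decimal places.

0.00654

α+β = 33.2 and αβ = 246.40, so Var = αβ/[(α+β)²(α+β+1)] = 246.40/37696.608 = 0.00654.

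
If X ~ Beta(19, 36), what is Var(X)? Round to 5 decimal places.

0.00404

Var = αβ/[(α+β)²(α+β+1)] = (19×36)/(55²×56) = 684/169400 = 0.00404.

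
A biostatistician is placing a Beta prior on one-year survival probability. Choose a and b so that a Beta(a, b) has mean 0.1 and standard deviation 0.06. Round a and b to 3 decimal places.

a = 2.400, b = 21.600

σ² = 0.06² = 0.0036.
With s = a+b, Var = μ(1−μ)/(s+1), so s+1 = (0.1×0.9)/0.0036 = 25.0000 and s = 24.0000.
a = μs = 2.400, b = (1−μ)s = 21.600.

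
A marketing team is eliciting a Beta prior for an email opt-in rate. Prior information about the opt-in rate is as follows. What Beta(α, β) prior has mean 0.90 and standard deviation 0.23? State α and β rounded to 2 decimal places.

σ² = 0.23² = 0.0529.
With s = α+β, Var = μ(1−μ)/(s+1), so s+1 = (0.90×0.10)/0.0529 = 1.7013 and s = 0.7013.
α = μs = 0.63, β = (1−μ)s = 0.07.

α = 0.63, β = 0.07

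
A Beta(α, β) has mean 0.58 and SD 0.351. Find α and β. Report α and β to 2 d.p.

α = 0.57, β = 0.41

First σ² = 0.123201. Setting α = μn, β = (1−μ)n with n = α+β,
μ(1−μ)/(n+1) = 0.123201 ⇒ n+1 = 0.2436/0.123201 = 1.9773 ⇒ n = 0.9773.
Hence α = 0.58×0.9773 = 0.57, β = 0.42×0.9773 = 0.41.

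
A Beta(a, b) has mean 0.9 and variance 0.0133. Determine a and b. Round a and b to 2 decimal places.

a = 5.19, b = 0.58

Let s = a+b. The Beta variance is μ(1−μ)/(s+1).
So s+1 = μ(1−μ)/σ² = (0.9×0.1)/0.0133 = 0.09/0.0133 = 6.7669, giving s = 5.7669.
Then a = μs = 0.9×5.7669 = 5.19 and b = (1−μ)s = 0.1×5.7669 = 0.58.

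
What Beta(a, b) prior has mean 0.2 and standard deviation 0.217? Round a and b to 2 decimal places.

σ² = 0.217² = 0.047089.
With s = a+b, Var = μ(1−μ)/(s+1), so s+1 = (0.2×0.8)/0.047089 = 3.3978 and s = 2.3978.
a = μs = 0.48, b = (1−μ)s = 1.92.

a = 0.48, b = 1.92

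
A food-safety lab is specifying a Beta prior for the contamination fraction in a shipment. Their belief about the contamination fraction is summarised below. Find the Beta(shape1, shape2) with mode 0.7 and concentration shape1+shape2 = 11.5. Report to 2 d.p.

Since the density peak of Beta(shape1,shape2) is at (shape1−1)/(shape1+shape2−2),
shape1 = 1 + 0.7(11.5−2) = 7.65 and shape2 = 11.5 − 7.65 = 3.85.

shape1 = 7.65, shape2 = 3.85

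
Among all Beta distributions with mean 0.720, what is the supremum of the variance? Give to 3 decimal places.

Var = μ(1−μ)/(α+β+1), which approaches μ(1−μ) as α+β → 0.
So the supremum is μ(1−μ) = 0.720×0.280 = 0.202.

0.202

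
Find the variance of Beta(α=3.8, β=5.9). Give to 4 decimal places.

μ = 3.8/9.7 = 0.391753; Var = μ(1−μ)/(α+β+1) = 0.2382825/10.7 = 0.0223.

0.0223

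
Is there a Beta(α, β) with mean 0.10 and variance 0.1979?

A Beta with mean μ has variance μ(1−μ)/(α+β+1) < μ(1−μ).
Here μ(1−μ) = 0.10×0.90 = 0.0900, and 0.1979 ≥ 0.0900.

No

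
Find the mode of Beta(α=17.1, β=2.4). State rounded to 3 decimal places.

0.920

With α,β > 1, mode = (α−1)/(α+β−2) = 16.1/17.5 = 0.920.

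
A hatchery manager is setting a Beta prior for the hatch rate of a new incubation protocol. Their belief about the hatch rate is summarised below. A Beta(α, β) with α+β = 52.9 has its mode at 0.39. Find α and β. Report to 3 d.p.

α = 20.851, β = 32.049

For α,β>1 the mode is (α−1)/(α+β−2), so α = mode·(κ−2)+1 = 0.39×50.9+1 = 20.851.
And β = (1−mode)·(κ−2)+1 = 0.61×50.9+1 = 32.049.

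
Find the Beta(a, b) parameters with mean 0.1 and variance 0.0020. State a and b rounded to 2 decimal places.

By moment matching, a+b = μ(1−μ)/σ² − 1 = (0.1·0.9)/0.0020 − 1 = 45.0000 − 1 = 44.0000.
Since a/(a+b) = μ, a = 0.1·44.0000 = 4.40 and b = 0.9·44.0000 = 39.60.

a = 4.40, b = 39.60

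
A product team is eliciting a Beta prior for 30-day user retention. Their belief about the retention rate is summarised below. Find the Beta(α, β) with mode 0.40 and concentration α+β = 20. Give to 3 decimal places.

For α,β>1 the mode is (α−1)/(α+β−2), so α = mode·(κ−2)+1 = 0.40×18+1 = 8.200.
And β = (1−mode)·(κ−2)+1 = 0.60×18+1 = 11.800.

α = 8.200, β = 11.800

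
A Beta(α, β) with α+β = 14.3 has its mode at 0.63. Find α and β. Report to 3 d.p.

For α,β>1 the mode is (α−1)/(α+β−2), so α = mode·(κ−2)+1 = 0.63×12.3+1 = 8.749.
And β = (1−mode)·(κ−2)+1 = 0.37×12.3+1 = 5.551.

α = 8.749, β = 5.551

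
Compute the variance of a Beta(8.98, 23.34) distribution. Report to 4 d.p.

0.0060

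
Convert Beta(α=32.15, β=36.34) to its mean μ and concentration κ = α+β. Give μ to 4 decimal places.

κ = α+β = 32.15+36.34 = 68.49; μ = α/κ = 32.15/68.49 = 0.4694.

μ = 0.4694, κ = 68.49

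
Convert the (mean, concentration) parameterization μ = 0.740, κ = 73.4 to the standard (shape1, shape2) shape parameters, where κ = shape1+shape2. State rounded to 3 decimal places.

shape1 = 54.316, shape2 = 19.084

Split κ in proportion μ : (1−μ): shape1 = 0.740·73.4 = 54.316, shape2 = 73.4 − 54.316 = 19.084.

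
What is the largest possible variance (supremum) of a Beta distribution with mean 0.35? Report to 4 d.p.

0.2275

For fixed mean μ the Beta variance is μ(1−μ)/(α+β+1), increasing as α+β decreases.
Its least upper bound (not attained) is μ(1−μ) = 0.35·0.65 = 0.2275.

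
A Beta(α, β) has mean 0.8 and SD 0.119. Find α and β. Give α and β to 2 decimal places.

α = 8.24, β = 2.06

σ² = 0.119² = 0.014161.
With s = α+β, Var = μ(1−μ)/(s+1), so s+1 = (0.8×0.2)/0.014161 = 11.2986 and s = 10.2986.
α = μs = 8.24, β = (1−μ)s = 2.06.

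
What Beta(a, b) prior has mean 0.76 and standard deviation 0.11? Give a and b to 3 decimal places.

Variance = 0.11² = 0.0121. The moment-matching identity a+b = μ(1−μ)/Var − 1 gives
a+b = 0.1824/0.0121 − 1 = 14.0744, so a = μ·14.0744 = 10.697 and b = (1−μ)·14.0744 = 3.378.

a = 10.697, b = 3.378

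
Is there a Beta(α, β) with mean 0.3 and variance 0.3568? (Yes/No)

A Beta with mean μ has variance μ(1−μ)/(α+β+1) < μ(1−μ).
Here μ(1−μ) = 0.3×0.7 = 0.21, and 0.3568 ≥ 0.21.

No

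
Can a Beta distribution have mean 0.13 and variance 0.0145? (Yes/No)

Yes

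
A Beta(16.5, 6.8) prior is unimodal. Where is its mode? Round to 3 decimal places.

0.728

The density x^(α−1)(1−x)^(β−1) is maximised at (α−1)/(α+β−2) = 15.5/21.3 = 0.728.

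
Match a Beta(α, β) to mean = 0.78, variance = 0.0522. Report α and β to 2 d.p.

Write ν = α+β; then α = μν and Var = μ(1−μ)/(ν+1).
ν = μ(1−μ)/Var − 1 = 0.1716/0.0522 − 1 = 2.2874.
α = 0.78·2.2874 = 1.78, β = 0.22·2.2874 = 0.50.

α = 1.78, β = 0.50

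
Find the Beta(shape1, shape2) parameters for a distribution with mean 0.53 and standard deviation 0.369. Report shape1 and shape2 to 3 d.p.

shape1 = 0.440, shape2 = 0.390

σ² = 0.369² = 0.136161.
With s = shape1+shape2, Var = μ(1−μ)/(s+1), so s+1 = (0.53×0.47)/0.136161 = 1.8295 and s = 0.8295.
shape1 = μs = 0.440, shape2 = (1−μ)s = 0.390.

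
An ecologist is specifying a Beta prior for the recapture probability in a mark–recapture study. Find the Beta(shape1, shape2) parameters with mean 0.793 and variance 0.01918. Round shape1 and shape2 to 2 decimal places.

shape1 = 5.99, shape2 = 1.56

Write ν = shape1+shape2; then shape1 = μν and Var = μ(1−μ)/(ν+1).
ν = μ(1−μ)/Var − 1 = 0.164151/0.01918 − 1 = 7.5584.
shape1 = 0.793·7.5584 = 5.99, shape2 = 0.207·7.5584 = 1.56.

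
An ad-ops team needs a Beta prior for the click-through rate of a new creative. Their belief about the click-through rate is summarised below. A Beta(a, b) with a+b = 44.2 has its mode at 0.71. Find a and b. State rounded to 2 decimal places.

a = 30.96, b = 13.24

Since the density peak of Beta(a,b) is at (a−1)/(a+b−2),
a = 1 + 0.71(44.2−2) = 30.96 and b = 44.2 − 30.96 = 13.24.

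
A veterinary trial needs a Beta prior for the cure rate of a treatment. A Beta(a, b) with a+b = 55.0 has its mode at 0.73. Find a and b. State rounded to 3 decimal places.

a = 39.690, b = 15.310

Since the density peak of Beta(a,b) is at (a−1)/(a+b−2),
a = 1 + 0.73(55.0−2) = 39.690 and b = 55.0 − 39.690 = 15.310.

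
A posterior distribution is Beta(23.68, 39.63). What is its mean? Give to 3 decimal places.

The Beta mean is α/(α+β) = 23.68/(23.68+39.63) = 0.374.

0.374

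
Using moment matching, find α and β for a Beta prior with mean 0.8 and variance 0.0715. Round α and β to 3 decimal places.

By moment matching, α+β = μ(1−μ)/σ² − 1 = (0.8·0.2)/0.0715 − 1 = 2.2378 − 1 = 1.2378.
Since α/(α+β) = μ, α = 0.8·1.2378 = 0.990 and β = 0.2·1.2378 = 0.248.

α = 0.990, β = 0.248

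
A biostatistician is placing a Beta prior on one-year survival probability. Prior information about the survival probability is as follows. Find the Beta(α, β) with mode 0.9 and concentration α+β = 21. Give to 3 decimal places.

For α,β>1 the mode is (α−1)/(α+β−2), so α = mode·(κ−2)+1 = 0.9×19+1 = 18.100.
And β = (1−mode)·(κ−2)+1 = 0.1×19+1 = 2.900.

α = 18.100, β = 2.900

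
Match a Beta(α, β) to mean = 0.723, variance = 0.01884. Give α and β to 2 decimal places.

By moment matching, α+β = μ(1−μ)/σ² − 1 = (0.723·0.277)/0.01884 − 1 = 10.6301 − 1 = 9.6301.
Since α/(α+β) = μ, α = 0.723·9.6301 = 6.96 and β = 0.277·9.6301 = 2.67.

α = 6.96, β = 2.67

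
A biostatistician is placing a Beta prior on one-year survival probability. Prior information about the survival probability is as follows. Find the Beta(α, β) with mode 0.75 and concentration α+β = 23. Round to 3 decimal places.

For α,β>1 the mode is (α−1)/(α+β−2), so α = mode·(κ−2)+1 = 0.75×21+1 = 16.750.
And β = (1−mode)·(κ−2)+1 = 0.25×21+1 = 6.250.

α = 16.750, β = 6.250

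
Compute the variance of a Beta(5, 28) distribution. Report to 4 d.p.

0.0038

Var = αβ/[(α+β)²(α+β+1)] = (5×28)/(33²×34) = 140/37026 = 0.0038.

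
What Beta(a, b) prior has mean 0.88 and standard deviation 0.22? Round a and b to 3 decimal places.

a = 1.040, b = 0.142

σ² = 0.22² = 0.0484.
With s = a+b, Var = μ(1−μ)/(s+1), so s+1 = (0.88×0.12)/0.0484 = 2.1818 and s = 1.1818.
a = μs = 1.040, b = (1−μ)s = 0.142.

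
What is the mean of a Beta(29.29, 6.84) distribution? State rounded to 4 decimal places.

0.8107

The Beta mean is α/(α+β) = 29.29/(29.29+6.84) = 0.8107.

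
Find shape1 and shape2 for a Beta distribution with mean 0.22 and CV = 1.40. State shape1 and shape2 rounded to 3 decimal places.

shape1 = 0.178, shape2 = 0.631

Var = (CV·μ)² = (1.40×0.22)² = 0.094864.
shape1+shape2 = μ(1−μ)/Var − 1 = 0.1716/0.094864 − 1 = 0.8089.
Thus shape1 = 0.22·0.8089 = 0.178 and shape2 = 0.78·0.8089 = 0.631.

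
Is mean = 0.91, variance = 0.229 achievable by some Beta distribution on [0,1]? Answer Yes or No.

A Beta with mean μ has variance μ(1−μ)/(α+β+1) < μ(1−μ).
Here μ(1−μ) = 0.91×0.09 = 0.0819, and 0.229 ≥ 0.0819.

No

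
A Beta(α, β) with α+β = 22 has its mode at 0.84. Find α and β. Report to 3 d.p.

For α,β>1 the mode is (α−1)/(α+β−2), so α = mode·(κ−2)+1 = 0.84×20+1 = 17.800.
And β = (1−mode)·(κ−2)+1 = 0.16×20+1 = 4.200.

α = 17.800, β = 4.200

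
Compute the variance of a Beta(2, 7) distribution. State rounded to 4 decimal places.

0.0173

Var = αβ/[(α+β)²(α+β+1)] = (2×7)/(9²×10) = 14/810 = 0.0173.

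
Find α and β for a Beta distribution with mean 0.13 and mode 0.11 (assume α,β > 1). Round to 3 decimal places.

α = 5.070, β = 33.930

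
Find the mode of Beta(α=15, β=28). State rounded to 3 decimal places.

0.341

With α,β > 1, mode = (α−1)/(α+β−2) = 14/41 = 0.341.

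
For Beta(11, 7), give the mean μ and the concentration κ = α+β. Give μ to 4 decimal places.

κ = α+β = 11+7 = 18; μ = α/κ = 11/18 = 0.6111.

μ = 0.6111, κ = 18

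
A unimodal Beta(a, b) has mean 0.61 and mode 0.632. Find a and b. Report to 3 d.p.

Let s = a+b. Mean gives a = μs = 0.61s; mode gives (a−1)/(s−2) = 0.632.
Substituting: 0.61s − 1 = 0.632(s−2) = 0.632s − 1.264, so -0.022s = -0.264 and s = 12.0000.
Then a = 0.61×12.0000 = 7.320 and b = s−a = 4.680.

a = 7.320, b = 4.680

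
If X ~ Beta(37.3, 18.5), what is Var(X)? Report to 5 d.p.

0.00390

Var = αβ/[(α+β)²(α+β+1)] = (37.3×18.5)/(55.8²×56.8) = 690.05/176854.752 = 0.00390.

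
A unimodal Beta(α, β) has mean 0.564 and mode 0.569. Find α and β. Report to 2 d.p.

α = 15.57, β = 12.03

With s = α+β: μ = α/s and mode = (α−1)/(s−2). Eliminating α = μs,
μs − 1 = m(s−2) ⇒ s(μ−m) = 1−2m ⇒ s = -0.138/-0.005 = 27.6000.
So α = μs = 15.57, β = (1−μ)s = 12.03.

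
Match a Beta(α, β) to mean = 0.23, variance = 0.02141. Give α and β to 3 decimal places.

α = 1.673, β = 5.599

Let s = α+β. The Beta variance is μ(1−μ)/(s+1).
So s+1 = μ(1−μ)/σ² = (0.23×0.77)/0.02141 = 0.1771/0.02141 = 8.2718, giving s = 7.2718.
Then α = μs = 0.23×7.2718 = 1.673 and β = (1−μ)s = 0.77×7.2718 = 5.599.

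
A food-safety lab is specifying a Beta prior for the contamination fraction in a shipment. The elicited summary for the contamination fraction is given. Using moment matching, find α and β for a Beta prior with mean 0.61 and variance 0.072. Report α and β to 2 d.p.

By moment matching, α+β = μ(1−μ)/σ² − 1 = (0.61·0.39)/0.072 − 1 = 3.3042 − 1 = 2.3042.
Since α/(α+β) = μ, α = 0.61·2.3042 = 1.41 and β = 0.39·2.3042 = 0.90.

α = 1.41, β = 0.90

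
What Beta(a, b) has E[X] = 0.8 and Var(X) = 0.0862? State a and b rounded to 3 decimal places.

Write ν = a+b; then a = μν and Var = μ(1−μ)/(ν+1).
ν = μ(1−μ)/Var − 1 = 0.16/0.0862 − 1 = 0.8561.
a = 0.8·0.8561 = 0.685, b = 0.2·0.8561 = 0.171.

a = 0.685, b = 0.171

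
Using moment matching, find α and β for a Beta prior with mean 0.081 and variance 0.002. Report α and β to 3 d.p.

By moment matching, α+β = μ(1−μ)/σ² − 1 = (0.081·0.919)/0.002 − 1 = 37.2195 − 1 = 36.2195.
Since α/(α+β) = μ, α = 0.081·36.2195 = 2.934 and β = 0.919·36.2195 = 33.286.

α = 2.934, β = 33.286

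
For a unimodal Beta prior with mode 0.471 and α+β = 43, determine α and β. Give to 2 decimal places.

α = 20.31, β = 22.69

For α,β>1 the mode is (α−1)/(α+β−2), so α = mode·(κ−2)+1 = 0.471×41+1 = 20.31.
And β = (1−mode)·(κ−2)+1 = 0.529×41+1 = 22.69.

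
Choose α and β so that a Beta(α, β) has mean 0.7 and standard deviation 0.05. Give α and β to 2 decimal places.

α = 58.10, β = 24.90

Variance = 0.05² = 0.0025. The moment-matching identity α+β = μ(1−μ)/Var − 1 gives
α+β = 0.21/0.0025 − 1 = 83.0000, so α = μ·83.0000 = 58.10 and β = (1−μ)·83.0000 = 24.90.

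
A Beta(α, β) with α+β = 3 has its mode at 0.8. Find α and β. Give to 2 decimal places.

Mode = (α−1)/(κ−2) with κ = α+β, so α−1 = 0.8·1 = 0.80.
α = 1.80; β = κ − α = 1.20.

α = 1.80, β = 1.20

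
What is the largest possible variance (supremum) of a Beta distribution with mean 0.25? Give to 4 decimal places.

0.1875

For fixed mean μ the Beta variance is μ(1−μ)/(α+β+1), increasing as α+β decreases.
Its least upper bound (not attained) is μ(1−μ) = 0.25·0.75 = 0.1875.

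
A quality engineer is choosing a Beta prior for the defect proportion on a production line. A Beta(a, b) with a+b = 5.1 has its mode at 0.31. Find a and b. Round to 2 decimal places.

Since the density peak of Beta(a,b) is at (a−1)/(a+b−2),
a = 1 + 0.31(5.1−2) = 1.96 and b = 5.1 − 1.96 = 3.14.

a = 1.96, b = 3.14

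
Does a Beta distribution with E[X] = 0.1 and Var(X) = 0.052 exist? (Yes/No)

For any Beta, Var(X) < E[X]·(1−E[X]).
Here μ(1−μ) = 0.1×0.9 = 0.09, and 0.052 < 0.09.

Yes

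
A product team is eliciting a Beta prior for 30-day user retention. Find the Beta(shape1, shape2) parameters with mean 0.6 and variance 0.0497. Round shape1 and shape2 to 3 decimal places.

shape1 = 2.297, shape2 = 1.532

By moment matching, shape1+shape2 = μ(1−μ)/σ² − 1 = (0.6·0.4)/0.0497 − 1 = 4.8290 − 1 = 3.8290.
Since shape1/(shape1+shape2) = μ, shape1 = 0.6·3.8290 = 2.297 and shape2 = 0.4·3.8290 = 1.532.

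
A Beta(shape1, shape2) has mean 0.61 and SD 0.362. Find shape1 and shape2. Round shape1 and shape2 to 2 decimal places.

Variance = 0.362² = 0.131044. The moment-matching identity shape1+shape2 = μ(1−μ)/Var − 1 gives
shape1+shape2 = 0.2379/0.131044 − 1 = 0.8154, so shape1 = μ·0.8154 = 0.50 and shape2 = (1−μ)·0.8154 = 0.32.

shape1 = 0.50, shape2 = 0.32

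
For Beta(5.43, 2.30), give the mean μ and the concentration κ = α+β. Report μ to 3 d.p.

κ = α+β = 5.43+2.30 = 7.73; μ = α/κ = 5.43/7.73 = 0.702.

μ = 0.702, κ = 7.73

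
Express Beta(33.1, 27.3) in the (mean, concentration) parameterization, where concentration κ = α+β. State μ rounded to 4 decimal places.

κ = α+β = 33.1+27.3 = 60.4; μ = α/κ = 33.1/60.4 = 0.5480.

μ = 0.5480, κ = 60.4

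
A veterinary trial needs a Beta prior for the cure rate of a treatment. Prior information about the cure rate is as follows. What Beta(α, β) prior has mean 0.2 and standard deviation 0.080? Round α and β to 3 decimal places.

First σ² = 0.006400. Setting α = μn, β = (1−μ)n with n = α+β,
μ(1−μ)/(n+1) = 0.006400 ⇒ n+1 = 0.16/0.006400 = 25.0000 ⇒ n = 24.0000.
Hence α = 0.2×24.0000 = 4.800, β = 0.8×24.0000 = 19.200.

α = 4.800, β = 19.200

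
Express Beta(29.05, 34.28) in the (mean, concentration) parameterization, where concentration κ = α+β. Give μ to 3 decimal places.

μ = 0.459, κ = 63.33

κ = α+β = 29.05+34.28 = 63.33; μ = α/κ = 29.05/63.33 = 0.459.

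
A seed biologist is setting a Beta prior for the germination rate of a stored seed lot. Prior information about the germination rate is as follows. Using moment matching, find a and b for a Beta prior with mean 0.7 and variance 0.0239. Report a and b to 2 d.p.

Let s = a+b. The Beta variance is μ(1−μ)/(s+1).
So s+1 = μ(1−μ)/σ² = (0.7×0.3)/0.0239 = 0.21/0.0239 = 8.7866, giving s = 7.7866.
Then a = μs = 0.7×7.7866 = 5.45 and b = (1−μ)s = 0.3×7.7866 = 2.34.

a = 5.45, b = 2.34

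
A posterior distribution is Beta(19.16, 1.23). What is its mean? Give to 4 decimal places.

The Beta mean is α/(α+β) = 19.16/(19.16+1.23) = 0.9397.

0.9397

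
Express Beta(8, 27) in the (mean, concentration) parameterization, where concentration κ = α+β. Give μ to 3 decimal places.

κ = α+β = 8+27 = 35; μ = α/κ = 8/35 = 0.229.

μ = 0.229, κ = 35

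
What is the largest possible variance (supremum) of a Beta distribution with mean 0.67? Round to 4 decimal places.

For fixed mean μ the Beta variance is μ(1−μ)/(α+β+1), increasing as α+β decreases.
Its least upper bound (not attained) is μ(1−μ) = 0.67·0.33 = 0.2211.

0.2211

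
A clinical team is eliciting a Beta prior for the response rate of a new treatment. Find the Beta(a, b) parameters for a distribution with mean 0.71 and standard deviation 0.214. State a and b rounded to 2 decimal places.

a = 2.48, b = 1.01

Variance = 0.214² = 0.045796. The moment-matching identity a+b = μ(1−μ)/Var − 1 gives
a+b = 0.2059/0.045796 − 1 = 3.4960, so a = μ·3.4960 = 2.48 and b = (1−μ)·3.4960 = 1.01.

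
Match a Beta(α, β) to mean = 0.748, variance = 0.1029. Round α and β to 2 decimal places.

α = 0.62, β = 0.21

Let s = α+β. The Beta variance is μ(1−μ)/(s+1).
So s+1 = μ(1−μ)/σ² = (0.748×0.252)/0.1029 = 0.188496/0.1029 = 1.8318, giving s = 0.8318.
Then α = μs = 0.748×0.8318 = 0.62 and β = (1−μ)s = 0.252×0.8318 = 0.21.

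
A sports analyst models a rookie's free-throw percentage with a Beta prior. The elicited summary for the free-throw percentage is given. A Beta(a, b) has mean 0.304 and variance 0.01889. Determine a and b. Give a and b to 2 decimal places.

Let s = a+b. The Beta variance is μ(1−μ)/(s+1).
So s+1 = μ(1−μ)/σ² = (0.304×0.696)/0.01889 = 0.211584/0.01889 = 11.2008, giving s = 10.2008.
Then a = μs = 0.304×10.2008 = 3.10 and b = (1−μ)s = 0.696×10.2008 = 7.10.

a = 3.10, b = 7.10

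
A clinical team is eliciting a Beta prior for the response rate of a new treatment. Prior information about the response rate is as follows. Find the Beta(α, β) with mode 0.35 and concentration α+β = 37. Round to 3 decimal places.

α = 13.250, β = 23.750

For α,β>1 the mode is (α−1)/(α+β−2), so α = mode·(κ−2)+1 = 0.35×35+1 = 13.250.
And β = (1−mode)·(κ−2)+1 = 0.65×35+1 = 23.750.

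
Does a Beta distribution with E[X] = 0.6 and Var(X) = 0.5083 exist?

No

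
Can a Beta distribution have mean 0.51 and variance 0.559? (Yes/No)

No

The Beta variance bound is σ² < μ(1−μ).
Here μ(1−μ) = 0.51×0.49 = 0.2499, and 0.559 ≥ 0.2499.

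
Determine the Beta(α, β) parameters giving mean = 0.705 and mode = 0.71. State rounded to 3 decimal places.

α = 59.220, β = 24.780

Let s = α+β. Mean gives α = μs = 0.705s; mode gives (α−1)/(s−2) = 0.71.
Substituting: 0.705s − 1 = 0.71(s−2) = 0.71s − 1.42, so -0.005s = -0.42 and s = 84.0000.
Then α = 0.705×84.0000 = 59.220 and β = s−α = 24.780.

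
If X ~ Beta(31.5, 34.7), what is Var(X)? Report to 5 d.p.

0.00371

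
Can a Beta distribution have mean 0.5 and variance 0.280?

No

The Beta variance bound is σ² < μ(1−μ).
Here μ(1−μ) = 0.5×0.5 = 0.25, and 0.280 ≥ 0.25.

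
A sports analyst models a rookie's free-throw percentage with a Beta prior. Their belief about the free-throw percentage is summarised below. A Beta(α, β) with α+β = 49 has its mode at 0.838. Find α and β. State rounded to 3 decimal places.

Mode = (α−1)/(κ−2) with κ = α+β, so α−1 = 0.838·47 = 39.386.
α = 40.386; β = κ − α = 8.614.

α = 40.386, β = 8.614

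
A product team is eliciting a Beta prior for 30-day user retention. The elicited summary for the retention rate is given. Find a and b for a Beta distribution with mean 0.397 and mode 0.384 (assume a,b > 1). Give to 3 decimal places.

a = 7.085, b = 10.761

With s = a+b: μ = a/s and mode = (a−1)/(s−2). Eliminating a = μs,
μs − 1 = m(s−2) ⇒ s(μ−m) = 1−2m ⇒ s = 0.232/0.013 = 17.8462.
So a = μs = 7.085, b = (1−μ)s = 10.761.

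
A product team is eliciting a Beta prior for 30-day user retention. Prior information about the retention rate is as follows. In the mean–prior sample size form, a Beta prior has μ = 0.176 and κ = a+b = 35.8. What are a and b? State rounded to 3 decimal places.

a = 6.301, b = 29.499

a = μκ = 0.176×35.8 = 6.301 and b = (1−μ)κ = 0.824×35.8 = 29.499.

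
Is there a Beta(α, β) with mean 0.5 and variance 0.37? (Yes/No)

The Beta variance bound is σ² < μ(1−μ).
Here μ(1−μ) = 0.5×0.5 = 0.25, and 0.37 ≥ 0.25.

No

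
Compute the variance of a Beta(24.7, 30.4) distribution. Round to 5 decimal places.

0.00441

α+β = 55.1 and αβ = 750.88, so Var = αβ/[(α+β)²(α+β+1)] = 750.88/170320.161 = 0.00441.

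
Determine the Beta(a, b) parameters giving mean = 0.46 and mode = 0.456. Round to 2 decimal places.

a = 10.12, b = 11.88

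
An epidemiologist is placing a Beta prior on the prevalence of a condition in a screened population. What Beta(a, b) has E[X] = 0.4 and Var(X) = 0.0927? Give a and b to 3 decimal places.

Let s = a+b. The Beta variance is μ(1−μ)/(s+1).
So s+1 = μ(1−μ)/σ² = (0.4×0.6)/0.0927 = 0.24/0.0927 = 2.5890, giving s = 1.5890.
Then a = μs = 0.4×1.5890 = 0.636 and b = (1−μ)s = 0.6×1.5890 = 0.953.

a = 0.636, b = 0.953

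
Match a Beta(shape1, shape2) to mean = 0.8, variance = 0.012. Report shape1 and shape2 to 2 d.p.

shape1 = 9.87, shape2 = 2.47

By moment matching, shape1+shape2 = μ(1−μ)/σ² − 1 = (0.8·0.2)/0.012 − 1 = 13.3333 − 1 = 12.3333.
Since shape1/(shape1+shape2) = μ, shape1 = 0.8·12.3333 = 9.87 and shape2 = 0.2·12.3333 = 2.47.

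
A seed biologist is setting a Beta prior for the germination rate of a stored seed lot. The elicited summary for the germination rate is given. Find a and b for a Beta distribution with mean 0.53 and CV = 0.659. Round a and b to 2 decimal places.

σ = CV·μ = 0.659×0.53 = 0.34927, so σ² = 0.121990.
s+1 = μ(1−μ)/σ² = 0.2491/0.121990 = 2.0420, so s = a+b = 1.0420.
a = μs = 0.55, b = (1−μ)s = 0.49.

a = 0.55, b = 0.49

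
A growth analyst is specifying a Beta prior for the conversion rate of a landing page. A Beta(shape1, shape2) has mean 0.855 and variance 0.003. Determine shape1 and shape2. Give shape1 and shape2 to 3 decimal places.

Write ν = shape1+shape2; then shape1 = μν and Var = μ(1−μ)/(ν+1).
ν = μ(1−μ)/Var − 1 = 0.123975/0.003 − 1 = 40.3250.
shape1 = 0.855·40.3250 = 34.478, shape2 = 0.145·40.3250 = 5.847.

shape1 = 34.478, shape2 = 5.847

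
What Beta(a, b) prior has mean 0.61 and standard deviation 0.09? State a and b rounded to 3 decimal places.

a = 17.306, b = 11.064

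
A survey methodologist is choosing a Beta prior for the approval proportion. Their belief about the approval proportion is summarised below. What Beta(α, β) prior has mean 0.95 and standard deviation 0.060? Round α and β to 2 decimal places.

α = 11.58, β = 0.61

σ² = 0.060² = 0.003600.
With s = α+β, Var = μ(1−μ)/(s+1), so s+1 = (0.95×0.05)/0.003600 = 13.1944 and s = 12.1944.
α = μs = 11.58, β = (1−μ)s = 0.61.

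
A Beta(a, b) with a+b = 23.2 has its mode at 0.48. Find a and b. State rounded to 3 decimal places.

a = 11.176, b = 12.024

Mode = (a−1)/(κ−2) with κ = a+b, so a−1 = 0.48·21.2 = 10.176.
a = 11.176; b = κ − a = 12.024.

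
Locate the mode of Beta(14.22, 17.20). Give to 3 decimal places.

With α,β > 1, mode = (α−1)/(α+β−2) = 13.22/29.42 = 0.449.

0.449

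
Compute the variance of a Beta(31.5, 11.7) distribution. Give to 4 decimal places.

0.0045

α+β = 43.2 and αβ = 368.55, so Var = αβ/[(α+β)²(α+β+1)] = 368.55/82487.808 = 0.0045.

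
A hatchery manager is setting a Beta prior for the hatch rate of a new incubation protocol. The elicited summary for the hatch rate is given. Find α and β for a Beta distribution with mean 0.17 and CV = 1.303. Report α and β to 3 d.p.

σ = CV·μ = 1.303×0.17 = 0.22151, so σ² = 0.049067.
s+1 = μ(1−μ)/σ² = 0.1411/0.049067 = 2.8757, so s = α+β = 1.8757.
α = μs = 0.319, β = (1−μ)s = 1.557.

α = 0.319, β = 1.557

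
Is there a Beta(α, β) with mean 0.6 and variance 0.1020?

Yes

For any Beta, Var(X) < E[X]·(1−E[X]).
Here μ(1−μ) = 0.6×0.4 = 0.24, and 0.1020 < 0.24.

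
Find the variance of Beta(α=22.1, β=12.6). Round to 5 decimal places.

0.00648

μ = 22.1/34.7 = 0.636888; Var = μ(1−μ)/(α+β+1) = 0.2312618/35.7 = 0.00648.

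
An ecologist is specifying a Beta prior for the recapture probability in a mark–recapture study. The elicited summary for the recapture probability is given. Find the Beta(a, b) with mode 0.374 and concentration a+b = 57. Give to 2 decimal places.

a = 21.57, b = 35.43

Since the density peak of Beta(a,b) is at (a−1)/(a+b−2),
a = 1 + 0.374(57−2) = 21.57 and b = 57 − 21.57 = 35.43.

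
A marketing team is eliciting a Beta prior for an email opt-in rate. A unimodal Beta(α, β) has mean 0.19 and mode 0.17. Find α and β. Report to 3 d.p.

α = 6.270, β = 26.730

With s = α+β: μ = α/s and mode = (α−1)/(s−2). Eliminating α = μs,
μs − 1 = m(s−2) ⇒ s(μ−m) = 1−2m ⇒ s = 0.66/0.02 = 33.0000.
So α = μs = 6.270, β = (1−μ)s = 26.730.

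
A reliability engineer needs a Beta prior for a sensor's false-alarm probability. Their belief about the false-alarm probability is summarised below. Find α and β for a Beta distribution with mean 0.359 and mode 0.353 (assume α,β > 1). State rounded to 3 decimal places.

Let s = α+β. Mean gives α = μs = 0.359s; mode gives (α−1)/(s−2) = 0.353.
Substituting: 0.359s − 1 = 0.353(s−2) = 0.353s − 0.706, so 0.006s = 0.294 and s = 49.0000.
Then α = 0.359×49.0000 = 17.591 and β = s−α = 31.409.

α = 17.591, β = 31.409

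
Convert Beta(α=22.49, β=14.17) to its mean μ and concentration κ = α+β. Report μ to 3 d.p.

κ = α+β = 22.49+14.17 = 36.66; μ = α/κ = 22.49/36.66 = 0.613.

μ = 0.613, κ = 36.66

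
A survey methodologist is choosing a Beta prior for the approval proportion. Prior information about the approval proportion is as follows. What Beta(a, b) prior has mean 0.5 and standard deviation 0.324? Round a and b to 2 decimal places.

a = 0.69, b = 0.69

σ² = 0.324² = 0.104976.
With s = a+b, Var = μ(1−μ)/(s+1), so s+1 = (0.5×0.5)/0.104976 = 2.3815 and s = 1.3815.
a = μs = 0.69, b = (1−μ)s = 0.69.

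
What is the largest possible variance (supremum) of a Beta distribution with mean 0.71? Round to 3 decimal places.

0.206

Var = μ(1−μ)/(α+β+1), which approaches μ(1−μ) as α+β → 0.
So the supremum is μ(1−μ) = 0.71×0.29 = 0.206.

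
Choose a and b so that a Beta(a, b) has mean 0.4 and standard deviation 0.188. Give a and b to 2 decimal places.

a = 2.32, b = 3.47

Variance = 0.188² = 0.035344. The moment-matching identity a+b = μ(1−μ)/Var − 1 gives
a+b = 0.24/0.035344 − 1 = 5.7904, so a = μ·5.7904 = 2.32 and b = (1−μ)·5.7904 = 3.47.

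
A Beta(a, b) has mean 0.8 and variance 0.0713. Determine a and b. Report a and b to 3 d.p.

Write ν = a+b; then a = μν and Var = μ(1−μ)/(ν+1).
ν = μ(1−μ)/Var − 1 = 0.16/0.0713 − 1 = 1.2440.
a = 0.8·1.2440 = 0.995, b = 0.2·1.2440 = 0.249.

a = 0.995, b = 0.249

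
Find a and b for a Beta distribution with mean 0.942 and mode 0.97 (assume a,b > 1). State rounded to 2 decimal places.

With s = a+b: μ = a/s and mode = (a−1)/(s−2). Eliminating a = μs,
μs − 1 = m(s−2) ⇒ s(μ−m) = 1−2m ⇒ s = -0.94/-0.028 = 33.5714.
So a = μs = 31.62, b = (1−μ)s = 1.95.

a = 31.62, b = 1.95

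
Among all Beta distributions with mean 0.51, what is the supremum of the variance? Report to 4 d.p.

Var = μ(1−μ)/(α+β+1), which approaches μ(1−μ) as α+β → 0.
So the supremum is μ(1−μ) = 0.51×0.49 = 0.2499.

0.2499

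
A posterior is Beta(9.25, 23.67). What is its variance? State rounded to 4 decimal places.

Var = αβ/[(α+β)²(α+β+1)] = (9.25×23.67)/(32.92²×33.92) = 218.9475/36759.999488 = 0.0060.

0.0060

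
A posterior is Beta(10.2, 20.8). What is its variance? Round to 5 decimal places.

μ = 10.2/31.0 = 0.329032; Var = μ(1−μ)/(α+β+1) = 0.2207700/32.0 = 0.00690.

0.00690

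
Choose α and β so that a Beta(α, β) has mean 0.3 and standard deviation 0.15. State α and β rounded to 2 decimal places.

α = 2.50, β = 5.83

First σ² = 0.0225. Setting α = μn, β = (1−μ)n with n = α+β,
μ(1−μ)/(n+1) = 0.0225 ⇒ n+1 = 0.21/0.0225 = 9.3333 ⇒ n = 8.3333.
Hence α = 0.3×8.3333 = 2.50, β = 0.7×8.3333 = 5.83.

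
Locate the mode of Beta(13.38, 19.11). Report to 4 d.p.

0.4060

The density x^(α−1)(1−x)^(β−1) is maximised at (α−1)/(α+β−2) = 12.38/30.49 = 0.4060.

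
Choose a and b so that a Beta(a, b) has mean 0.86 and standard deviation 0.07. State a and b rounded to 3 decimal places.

First σ² = 0.0049. Setting a = μn, b = (1−μ)n with n = a+b,
μ(1−μ)/(n+1) = 0.0049 ⇒ n+1 = 0.1204/0.0049 = 24.5714 ⇒ n = 23.5714.
Hence a = 0.86×23.5714 = 20.271, b = 0.14×23.5714 = 3.300.

a = 20.271, b = 3.300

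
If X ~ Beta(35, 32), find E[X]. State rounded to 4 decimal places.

E[X] = α/(α+β) = 35/67 = 0.5224.

0.5224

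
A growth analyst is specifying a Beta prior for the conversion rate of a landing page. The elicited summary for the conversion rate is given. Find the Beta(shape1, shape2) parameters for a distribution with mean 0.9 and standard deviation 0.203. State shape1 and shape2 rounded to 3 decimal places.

σ² = 0.203² = 0.041209.
With s = shape1+shape2, Var = μ(1−μ)/(s+1), so s+1 = (0.9×0.1)/0.041209 = 2.1840 and s = 1.1840.
shape1 = μs = 1.066, shape2 = (1−μ)s = 0.118.

shape1 = 1.066, shape2 = 0.118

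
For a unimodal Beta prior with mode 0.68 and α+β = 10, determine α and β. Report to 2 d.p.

α = 6.44, β = 3.56

Mode = (α−1)/(κ−2) with κ = α+β, so α−1 = 0.68·8 = 5.44.
α = 6.44; β = κ − α = 3.56.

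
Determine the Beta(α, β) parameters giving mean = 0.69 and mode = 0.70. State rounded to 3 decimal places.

α = 27.600, β = 12.400

Let s = α+β. Mean gives α = μs = 0.69s; mode gives (α−1)/(s−2) = 0.70.
Substituting: 0.69s − 1 = 0.70(s−2) = 0.70s − 1.40, so -0.01s = -0.40 and s = 40.0000.
Then α = 0.69×40.0000 = 27.600 and β = s−α = 12.400.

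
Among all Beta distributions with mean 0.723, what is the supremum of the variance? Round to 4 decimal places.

Var = μ(1−μ)/(α+β+1), which approaches μ(1−μ) as α+β → 0.
So the supremum is μ(1−μ) = 0.723×0.277 = 0.2003.

0.2003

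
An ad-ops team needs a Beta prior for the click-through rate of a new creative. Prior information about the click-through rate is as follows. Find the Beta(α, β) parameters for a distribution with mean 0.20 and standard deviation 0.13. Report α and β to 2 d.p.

σ² = 0.13² = 0.0169.
With s = α+β, Var = μ(1−μ)/(s+1), so s+1 = (0.20×0.80)/0.0169 = 9.4675 and s = 8.4675.
α = μs = 1.69, β = (1−μ)s = 6.77.

α = 1.69, β = 6.77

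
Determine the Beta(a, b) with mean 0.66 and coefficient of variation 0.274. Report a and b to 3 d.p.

σ = CV·μ = 0.274×0.66 = 0.18084, so σ² = 0.032703.
s+1 = μ(1−μ)/σ² = 0.2244/0.032703 = 6.8617, so s = a+b = 5.8617.
a = μs = 3.869, b = (1−μ)s = 1.993.

a = 3.869, b = 1.993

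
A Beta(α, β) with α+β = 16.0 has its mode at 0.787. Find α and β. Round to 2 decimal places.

α = 12.02, β = 3.98

For α,β>1 the mode is (α−1)/(α+β−2), so α = mode·(κ−2)+1 = 0.787×14.0+1 = 12.02.
And β = (1−mode)·(κ−2)+1 = 0.213×14.0+1 = 3.98.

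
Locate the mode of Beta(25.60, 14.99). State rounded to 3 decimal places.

With α,β > 1, mode = (α−1)/(α+β−2) = 24.60/38.59 = 0.637.

0.637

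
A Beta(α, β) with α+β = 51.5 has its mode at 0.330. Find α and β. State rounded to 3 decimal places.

Since the density peak of Beta(α,β) is at (α−1)/(α+β−2),
α = 1 + 0.330(51.5−2) = 17.335 and β = 51.5 − 17.335 = 34.165.

α = 17.335, β = 34.165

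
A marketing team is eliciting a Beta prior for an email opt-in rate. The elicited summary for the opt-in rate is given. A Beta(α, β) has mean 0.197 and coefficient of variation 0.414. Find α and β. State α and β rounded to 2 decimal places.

α = 4.49, β = 18.29

σ = CV·μ = 0.414×0.197 = 0.08156, so σ² = 0.006652.
s+1 = μ(1−μ)/σ² = 0.158191/0.006652 = 23.7820, so s = α+β = 22.7820.
α = μs = 4.49, β = (1−μ)s = 18.29.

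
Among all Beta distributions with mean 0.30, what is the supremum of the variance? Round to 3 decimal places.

Var = μ(1−μ)/(α+β+1), which approaches μ(1−μ) as α+β → 0.
So the supremum is μ(1−μ) = 0.30×0.70 = 0.210.

0.210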